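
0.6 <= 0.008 False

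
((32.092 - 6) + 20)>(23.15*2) False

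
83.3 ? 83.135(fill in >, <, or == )>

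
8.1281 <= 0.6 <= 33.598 False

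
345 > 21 True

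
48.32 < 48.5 True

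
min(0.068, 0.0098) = 0.0098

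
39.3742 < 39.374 False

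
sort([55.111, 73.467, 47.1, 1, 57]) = [1, 47.1, 55.111, 57, 73.467]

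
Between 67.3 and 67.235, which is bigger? 67.3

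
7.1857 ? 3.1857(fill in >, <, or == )>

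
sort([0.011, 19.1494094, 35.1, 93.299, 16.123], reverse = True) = [93.299, 35.1, 19.1494094, 16.123, 0.011]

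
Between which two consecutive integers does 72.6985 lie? 72 and 73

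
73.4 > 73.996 False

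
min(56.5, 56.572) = 56.5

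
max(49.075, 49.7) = 49.7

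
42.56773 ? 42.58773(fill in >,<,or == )<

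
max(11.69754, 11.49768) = 11.69754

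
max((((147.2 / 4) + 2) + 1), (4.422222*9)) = 39.8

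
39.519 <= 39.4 False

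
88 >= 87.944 True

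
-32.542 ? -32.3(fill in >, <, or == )<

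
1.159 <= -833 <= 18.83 False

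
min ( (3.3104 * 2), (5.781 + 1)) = 6.6208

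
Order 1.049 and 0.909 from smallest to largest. 0.909, 1.049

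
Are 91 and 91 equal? Yes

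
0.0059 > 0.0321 False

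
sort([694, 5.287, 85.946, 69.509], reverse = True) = [694, 85.946, 69.509, 5.287]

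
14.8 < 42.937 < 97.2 True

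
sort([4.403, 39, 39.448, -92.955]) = [-92.955, 4.403, 39, 39.448]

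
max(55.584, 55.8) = 55.8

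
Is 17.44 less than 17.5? Yes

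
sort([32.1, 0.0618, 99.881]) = [0.0618, 32.1, 99.881]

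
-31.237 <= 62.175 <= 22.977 False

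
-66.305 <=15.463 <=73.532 True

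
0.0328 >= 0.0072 True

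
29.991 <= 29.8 False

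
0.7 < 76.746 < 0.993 False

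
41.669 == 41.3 False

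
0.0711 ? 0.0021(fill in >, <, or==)>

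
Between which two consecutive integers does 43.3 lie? 43 and 44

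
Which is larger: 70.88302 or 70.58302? 70.88302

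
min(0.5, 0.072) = 0.072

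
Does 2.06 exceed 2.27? No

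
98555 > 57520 True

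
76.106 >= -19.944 True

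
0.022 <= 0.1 True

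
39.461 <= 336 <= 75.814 False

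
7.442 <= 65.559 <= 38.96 False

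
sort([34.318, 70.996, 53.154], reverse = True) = [70.996, 53.154, 34.318]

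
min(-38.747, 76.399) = -38.747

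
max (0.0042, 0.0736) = 0.0736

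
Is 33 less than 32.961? No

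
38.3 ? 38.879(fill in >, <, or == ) <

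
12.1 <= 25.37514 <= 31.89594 True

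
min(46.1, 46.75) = 46.1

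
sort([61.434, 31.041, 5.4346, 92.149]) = [5.4346, 31.041, 61.434, 92.149]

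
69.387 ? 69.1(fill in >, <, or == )>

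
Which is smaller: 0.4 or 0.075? 0.075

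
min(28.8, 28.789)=28.789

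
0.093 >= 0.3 False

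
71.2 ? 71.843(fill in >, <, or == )<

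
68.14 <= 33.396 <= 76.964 False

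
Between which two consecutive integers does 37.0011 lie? 37 and 38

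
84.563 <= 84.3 False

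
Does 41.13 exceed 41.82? No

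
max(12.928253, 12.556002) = 12.928253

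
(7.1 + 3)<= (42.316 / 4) True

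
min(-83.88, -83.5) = -83.88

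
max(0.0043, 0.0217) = 0.0217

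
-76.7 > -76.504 False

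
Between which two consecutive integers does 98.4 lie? 98 and 99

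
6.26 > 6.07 True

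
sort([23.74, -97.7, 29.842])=[-97.7, 23.74, 29.842]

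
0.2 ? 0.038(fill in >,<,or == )>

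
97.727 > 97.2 True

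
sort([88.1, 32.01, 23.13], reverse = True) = [88.1, 32.01, 23.13]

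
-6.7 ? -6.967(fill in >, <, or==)>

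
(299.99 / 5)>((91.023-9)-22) False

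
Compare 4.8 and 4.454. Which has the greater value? 4.8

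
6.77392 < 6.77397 True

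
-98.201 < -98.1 True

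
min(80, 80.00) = 80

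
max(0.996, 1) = 1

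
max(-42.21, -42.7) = -42.21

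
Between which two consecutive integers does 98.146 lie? 98 and 99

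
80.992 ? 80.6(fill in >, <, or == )>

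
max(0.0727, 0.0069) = 0.0727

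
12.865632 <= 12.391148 False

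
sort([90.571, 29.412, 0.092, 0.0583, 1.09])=[0.0583, 0.092, 1.09, 29.412, 90.571]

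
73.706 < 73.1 False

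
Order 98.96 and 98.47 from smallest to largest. 98.47, 98.96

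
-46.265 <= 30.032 True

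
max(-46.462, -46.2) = -46.2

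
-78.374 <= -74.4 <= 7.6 True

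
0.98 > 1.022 False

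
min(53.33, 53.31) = 53.31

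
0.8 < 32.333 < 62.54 True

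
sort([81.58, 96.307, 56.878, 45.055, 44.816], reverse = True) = [96.307, 81.58, 56.878, 45.055, 44.816]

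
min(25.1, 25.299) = 25.1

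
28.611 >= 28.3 True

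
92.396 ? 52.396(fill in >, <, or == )>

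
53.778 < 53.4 False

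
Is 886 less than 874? No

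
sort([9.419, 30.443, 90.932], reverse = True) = [90.932, 30.443, 9.419]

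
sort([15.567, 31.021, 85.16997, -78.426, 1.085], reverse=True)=[85.16997, 31.021, 15.567, 1.085, -78.426]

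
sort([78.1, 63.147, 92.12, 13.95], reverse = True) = [92.12, 78.1, 63.147, 13.95]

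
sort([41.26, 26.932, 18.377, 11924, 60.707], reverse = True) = [11924, 60.707, 41.26, 26.932, 18.377]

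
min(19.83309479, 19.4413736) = 19.4413736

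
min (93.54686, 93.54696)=93.54686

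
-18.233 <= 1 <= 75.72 True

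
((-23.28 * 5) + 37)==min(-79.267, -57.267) False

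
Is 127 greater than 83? Yes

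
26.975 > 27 False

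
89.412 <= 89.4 False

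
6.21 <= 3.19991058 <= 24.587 False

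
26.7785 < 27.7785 True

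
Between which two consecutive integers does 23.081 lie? 23 and 24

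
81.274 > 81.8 False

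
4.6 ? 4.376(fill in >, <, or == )>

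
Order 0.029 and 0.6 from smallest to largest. 0.029, 0.6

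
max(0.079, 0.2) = 0.2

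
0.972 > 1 False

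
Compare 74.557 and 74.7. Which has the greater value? 74.7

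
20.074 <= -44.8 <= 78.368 False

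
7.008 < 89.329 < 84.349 False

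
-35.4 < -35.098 True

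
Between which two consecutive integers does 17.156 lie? 17 and 18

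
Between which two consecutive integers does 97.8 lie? 97 and 98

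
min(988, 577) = 577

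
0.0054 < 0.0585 True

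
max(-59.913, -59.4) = -59.4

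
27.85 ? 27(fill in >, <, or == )>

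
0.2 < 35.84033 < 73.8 True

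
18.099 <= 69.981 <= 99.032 True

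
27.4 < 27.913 True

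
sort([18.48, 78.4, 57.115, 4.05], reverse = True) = [78.4, 57.115, 18.48, 4.05]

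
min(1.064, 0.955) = 0.955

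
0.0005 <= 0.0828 True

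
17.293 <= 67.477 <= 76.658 True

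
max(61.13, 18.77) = 61.13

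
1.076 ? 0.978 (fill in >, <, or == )>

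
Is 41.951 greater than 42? No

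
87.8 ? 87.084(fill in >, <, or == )>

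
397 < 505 True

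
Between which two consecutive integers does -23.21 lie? -24 and -23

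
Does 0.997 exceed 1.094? No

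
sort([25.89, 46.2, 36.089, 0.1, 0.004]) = [0.004, 0.1, 25.89, 36.089, 46.2]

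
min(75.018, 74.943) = 74.943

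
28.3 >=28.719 False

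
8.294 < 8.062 False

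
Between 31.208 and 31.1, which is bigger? 31.208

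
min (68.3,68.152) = 68.152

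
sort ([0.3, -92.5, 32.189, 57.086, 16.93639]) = [-92.5, 0.3, 16.93639, 32.189, 57.086]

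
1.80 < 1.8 False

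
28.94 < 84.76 True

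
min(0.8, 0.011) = 0.011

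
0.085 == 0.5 False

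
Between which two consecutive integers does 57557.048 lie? 57557 and 57558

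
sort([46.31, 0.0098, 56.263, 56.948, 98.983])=[0.0098, 46.31, 56.263, 56.948, 98.983]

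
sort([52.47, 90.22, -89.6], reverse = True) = [90.22, 52.47, -89.6]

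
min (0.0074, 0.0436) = 0.0074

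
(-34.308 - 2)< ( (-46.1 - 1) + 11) True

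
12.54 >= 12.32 True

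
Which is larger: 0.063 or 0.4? 0.4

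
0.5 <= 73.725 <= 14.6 False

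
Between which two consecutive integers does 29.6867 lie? 29 and 30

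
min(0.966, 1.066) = 0.966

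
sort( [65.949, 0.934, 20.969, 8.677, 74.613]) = [0.934, 8.677, 20.969, 65.949, 74.613]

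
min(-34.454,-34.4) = -34.454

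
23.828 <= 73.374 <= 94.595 True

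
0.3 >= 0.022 True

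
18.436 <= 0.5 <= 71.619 False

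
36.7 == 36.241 False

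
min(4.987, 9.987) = 4.987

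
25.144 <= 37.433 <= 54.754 True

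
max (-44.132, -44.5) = -44.132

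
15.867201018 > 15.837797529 True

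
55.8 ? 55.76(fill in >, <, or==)>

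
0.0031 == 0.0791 False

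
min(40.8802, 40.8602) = 40.8602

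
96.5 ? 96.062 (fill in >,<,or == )>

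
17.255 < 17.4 True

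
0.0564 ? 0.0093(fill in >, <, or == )>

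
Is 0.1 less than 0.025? No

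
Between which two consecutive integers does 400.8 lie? 400 and 401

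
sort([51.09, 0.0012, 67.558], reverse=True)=[67.558, 51.09, 0.0012]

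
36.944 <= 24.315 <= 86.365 False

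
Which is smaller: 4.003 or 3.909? 3.909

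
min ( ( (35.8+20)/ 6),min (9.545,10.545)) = 9.3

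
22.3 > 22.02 True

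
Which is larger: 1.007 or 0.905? 1.007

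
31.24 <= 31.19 False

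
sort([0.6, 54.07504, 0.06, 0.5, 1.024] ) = [0.06, 0.5, 0.6, 1.024, 54.07504]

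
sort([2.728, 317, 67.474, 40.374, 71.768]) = [2.728, 40.374, 67.474, 71.768, 317]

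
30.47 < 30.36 False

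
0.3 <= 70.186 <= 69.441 False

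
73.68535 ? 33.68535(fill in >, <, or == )>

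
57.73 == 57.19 False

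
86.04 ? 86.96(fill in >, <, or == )<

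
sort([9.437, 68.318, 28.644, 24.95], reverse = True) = [68.318, 28.644, 24.95, 9.437]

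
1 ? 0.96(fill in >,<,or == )>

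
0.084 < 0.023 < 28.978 False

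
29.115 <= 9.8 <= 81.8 False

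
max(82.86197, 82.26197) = 82.86197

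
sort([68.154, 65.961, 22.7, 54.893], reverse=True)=[68.154, 65.961, 54.893, 22.7]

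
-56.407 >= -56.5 True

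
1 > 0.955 True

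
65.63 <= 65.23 False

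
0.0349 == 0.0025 False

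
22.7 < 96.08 True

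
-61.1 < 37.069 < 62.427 True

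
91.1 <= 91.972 True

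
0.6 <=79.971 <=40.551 False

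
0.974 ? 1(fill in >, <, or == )<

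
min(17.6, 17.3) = 17.3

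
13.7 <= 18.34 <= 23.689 True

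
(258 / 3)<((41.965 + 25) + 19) False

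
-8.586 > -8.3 False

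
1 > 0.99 True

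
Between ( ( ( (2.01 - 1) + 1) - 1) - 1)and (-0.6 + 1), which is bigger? (-0.6 + 1)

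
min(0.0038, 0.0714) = 0.0038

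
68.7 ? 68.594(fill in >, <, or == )>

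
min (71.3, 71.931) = 71.3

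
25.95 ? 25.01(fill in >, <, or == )>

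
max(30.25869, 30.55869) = 30.55869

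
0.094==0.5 False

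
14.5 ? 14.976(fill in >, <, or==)<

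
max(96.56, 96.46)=96.56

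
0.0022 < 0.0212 True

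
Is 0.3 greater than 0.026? Yes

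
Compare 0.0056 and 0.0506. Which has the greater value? 0.0506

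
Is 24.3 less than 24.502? Yes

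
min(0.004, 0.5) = 0.004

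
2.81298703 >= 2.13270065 True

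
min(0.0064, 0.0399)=0.0064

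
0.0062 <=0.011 True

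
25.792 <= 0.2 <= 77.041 False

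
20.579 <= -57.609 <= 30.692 False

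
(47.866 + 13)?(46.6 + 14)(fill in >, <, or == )>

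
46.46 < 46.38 False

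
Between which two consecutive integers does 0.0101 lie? 0 and 1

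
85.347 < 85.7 True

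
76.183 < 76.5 True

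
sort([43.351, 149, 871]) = [43.351, 149, 871]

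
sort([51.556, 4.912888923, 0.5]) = [0.5, 4.912888923, 51.556]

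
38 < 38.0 False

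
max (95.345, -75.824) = 95.345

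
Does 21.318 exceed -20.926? Yes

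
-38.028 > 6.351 False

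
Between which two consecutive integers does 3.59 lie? 3 and 4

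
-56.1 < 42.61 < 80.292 True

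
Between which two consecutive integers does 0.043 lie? 0 and 1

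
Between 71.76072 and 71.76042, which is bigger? 71.76072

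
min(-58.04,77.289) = -58.04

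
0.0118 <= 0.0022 False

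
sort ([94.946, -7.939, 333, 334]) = [-7.939, 94.946, 333, 334]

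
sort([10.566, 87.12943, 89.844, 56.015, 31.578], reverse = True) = [89.844, 87.12943, 56.015, 31.578, 10.566]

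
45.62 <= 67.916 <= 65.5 False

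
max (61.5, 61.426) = 61.5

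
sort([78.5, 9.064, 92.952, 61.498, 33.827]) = [9.064, 33.827, 61.498, 78.5, 92.952]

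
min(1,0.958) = 0.958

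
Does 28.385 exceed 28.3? Yes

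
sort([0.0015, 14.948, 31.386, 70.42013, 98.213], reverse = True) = [98.213, 70.42013, 31.386, 14.948, 0.0015]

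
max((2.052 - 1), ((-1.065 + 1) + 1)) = 1.052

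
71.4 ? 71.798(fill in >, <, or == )<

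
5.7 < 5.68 False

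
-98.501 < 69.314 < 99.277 True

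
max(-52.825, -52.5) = -52.5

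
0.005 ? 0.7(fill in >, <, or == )<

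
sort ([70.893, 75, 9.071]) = [9.071, 70.893, 75]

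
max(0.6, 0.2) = 0.6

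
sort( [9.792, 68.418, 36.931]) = [9.792, 36.931, 68.418]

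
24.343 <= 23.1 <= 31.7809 False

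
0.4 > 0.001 True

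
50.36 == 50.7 False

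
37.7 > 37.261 True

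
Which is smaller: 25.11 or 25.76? 25.11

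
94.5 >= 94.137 True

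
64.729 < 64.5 False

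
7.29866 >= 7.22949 True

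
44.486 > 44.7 False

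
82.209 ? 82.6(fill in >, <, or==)<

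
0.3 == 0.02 False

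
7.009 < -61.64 False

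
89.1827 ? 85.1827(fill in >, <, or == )>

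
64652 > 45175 True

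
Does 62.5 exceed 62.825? No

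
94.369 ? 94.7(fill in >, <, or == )<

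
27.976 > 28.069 False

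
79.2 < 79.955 True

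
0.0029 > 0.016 False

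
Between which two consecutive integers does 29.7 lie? 29 and 30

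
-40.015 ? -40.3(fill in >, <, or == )>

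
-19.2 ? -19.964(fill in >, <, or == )>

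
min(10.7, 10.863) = 10.7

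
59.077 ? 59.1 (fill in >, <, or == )<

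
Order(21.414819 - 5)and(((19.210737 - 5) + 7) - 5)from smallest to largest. (((19.210737 - 5) + 7) - 5), (21.414819 - 5)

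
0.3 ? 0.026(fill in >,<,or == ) >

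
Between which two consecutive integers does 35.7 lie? 35 and 36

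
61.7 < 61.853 True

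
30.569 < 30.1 False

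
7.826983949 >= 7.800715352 True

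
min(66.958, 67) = 66.958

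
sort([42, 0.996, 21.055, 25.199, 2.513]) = [0.996, 2.513, 21.055, 25.199, 42]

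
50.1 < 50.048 False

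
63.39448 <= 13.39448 False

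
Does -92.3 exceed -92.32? Yes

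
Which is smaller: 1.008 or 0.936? 0.936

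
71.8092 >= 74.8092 False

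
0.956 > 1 False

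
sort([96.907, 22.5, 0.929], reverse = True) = [96.907, 22.5, 0.929]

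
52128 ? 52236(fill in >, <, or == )<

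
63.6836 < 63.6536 False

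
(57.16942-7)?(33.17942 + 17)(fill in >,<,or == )<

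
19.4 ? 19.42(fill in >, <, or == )<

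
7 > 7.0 False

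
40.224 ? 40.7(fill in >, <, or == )<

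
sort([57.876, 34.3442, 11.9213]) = [11.9213, 34.3442, 57.876]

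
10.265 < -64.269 False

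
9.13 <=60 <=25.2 False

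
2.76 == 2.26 False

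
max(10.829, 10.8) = 10.829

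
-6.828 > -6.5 False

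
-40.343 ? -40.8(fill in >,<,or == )>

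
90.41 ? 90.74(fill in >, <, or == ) <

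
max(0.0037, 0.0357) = 0.0357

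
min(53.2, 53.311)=53.2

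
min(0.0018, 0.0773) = 0.0018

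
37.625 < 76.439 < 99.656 True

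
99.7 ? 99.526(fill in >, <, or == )>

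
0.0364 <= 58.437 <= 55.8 False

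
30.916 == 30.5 False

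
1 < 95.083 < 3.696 False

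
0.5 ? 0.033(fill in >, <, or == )>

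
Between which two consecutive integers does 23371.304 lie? 23371 and 23372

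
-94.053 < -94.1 False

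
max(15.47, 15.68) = 15.68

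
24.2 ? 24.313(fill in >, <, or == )<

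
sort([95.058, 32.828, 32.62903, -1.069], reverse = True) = [95.058, 32.828, 32.62903, -1.069]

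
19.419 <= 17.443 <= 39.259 False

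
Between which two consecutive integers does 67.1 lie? 67 and 68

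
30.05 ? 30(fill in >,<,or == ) >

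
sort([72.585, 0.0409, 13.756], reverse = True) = [72.585, 13.756, 0.0409]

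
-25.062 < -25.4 False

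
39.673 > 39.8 False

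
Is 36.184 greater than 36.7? No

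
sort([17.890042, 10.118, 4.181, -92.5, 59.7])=[-92.5, 4.181, 10.118, 17.890042, 59.7]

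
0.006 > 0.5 False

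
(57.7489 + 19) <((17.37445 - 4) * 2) False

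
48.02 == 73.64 False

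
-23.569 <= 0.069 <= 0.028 False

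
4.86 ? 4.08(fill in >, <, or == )>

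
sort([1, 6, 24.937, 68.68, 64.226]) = [1, 6, 24.937, 64.226, 68.68]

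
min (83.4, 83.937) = 83.4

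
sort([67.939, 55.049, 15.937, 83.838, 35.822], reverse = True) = [83.838, 67.939, 55.049, 35.822, 15.937]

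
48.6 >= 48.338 True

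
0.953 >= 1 False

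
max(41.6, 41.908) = 41.908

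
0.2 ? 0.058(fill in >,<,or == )>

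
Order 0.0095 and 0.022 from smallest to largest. 0.0095, 0.022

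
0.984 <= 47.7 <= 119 True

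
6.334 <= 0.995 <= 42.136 False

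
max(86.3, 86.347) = 86.347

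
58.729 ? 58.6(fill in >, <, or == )>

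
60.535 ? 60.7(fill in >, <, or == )<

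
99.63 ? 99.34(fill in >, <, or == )>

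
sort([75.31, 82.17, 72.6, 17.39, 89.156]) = [17.39, 72.6, 75.31, 82.17, 89.156]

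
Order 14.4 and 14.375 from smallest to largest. 14.375, 14.4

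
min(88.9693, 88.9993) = 88.9693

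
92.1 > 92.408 False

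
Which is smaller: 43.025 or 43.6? 43.025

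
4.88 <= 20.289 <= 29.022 True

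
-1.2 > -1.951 True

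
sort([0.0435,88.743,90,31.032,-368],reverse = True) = [90,88.743,31.032,0.0435,-368]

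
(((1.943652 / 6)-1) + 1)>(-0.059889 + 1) False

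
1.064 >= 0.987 True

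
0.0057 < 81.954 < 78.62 False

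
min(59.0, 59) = 59.0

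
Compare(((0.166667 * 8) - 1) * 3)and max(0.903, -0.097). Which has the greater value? (((0.166667 * 8) - 1) * 3)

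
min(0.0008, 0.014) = 0.0008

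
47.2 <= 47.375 True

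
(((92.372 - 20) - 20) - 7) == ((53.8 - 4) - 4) False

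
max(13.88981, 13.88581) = 13.88981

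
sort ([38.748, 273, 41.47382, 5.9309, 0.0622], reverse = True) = [273, 41.47382, 38.748, 5.9309, 0.0622]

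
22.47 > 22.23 True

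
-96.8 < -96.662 True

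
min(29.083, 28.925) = 28.925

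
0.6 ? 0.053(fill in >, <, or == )>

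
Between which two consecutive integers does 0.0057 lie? 0 and 1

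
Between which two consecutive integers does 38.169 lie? 38 and 39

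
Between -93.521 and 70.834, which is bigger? 70.834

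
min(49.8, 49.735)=49.735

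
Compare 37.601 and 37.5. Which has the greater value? 37.601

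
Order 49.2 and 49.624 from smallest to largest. 49.2, 49.624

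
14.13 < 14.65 True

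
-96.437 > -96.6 True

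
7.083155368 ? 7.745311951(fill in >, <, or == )<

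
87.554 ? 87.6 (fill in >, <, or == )<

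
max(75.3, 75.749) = 75.749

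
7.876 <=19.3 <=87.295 True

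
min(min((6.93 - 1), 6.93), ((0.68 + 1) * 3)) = 5.04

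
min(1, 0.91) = 0.91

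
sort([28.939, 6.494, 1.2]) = [1.2, 6.494, 28.939]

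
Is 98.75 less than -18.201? No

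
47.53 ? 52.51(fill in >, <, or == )<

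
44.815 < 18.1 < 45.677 False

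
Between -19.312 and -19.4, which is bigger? -19.312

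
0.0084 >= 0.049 False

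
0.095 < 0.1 True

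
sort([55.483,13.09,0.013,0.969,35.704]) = [0.013,0.969,13.09,35.704,55.483]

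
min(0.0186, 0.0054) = 0.0054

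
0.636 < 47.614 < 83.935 True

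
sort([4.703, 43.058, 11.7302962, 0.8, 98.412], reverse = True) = [98.412, 43.058, 11.7302962, 4.703, 0.8]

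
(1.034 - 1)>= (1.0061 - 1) True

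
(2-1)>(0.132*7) True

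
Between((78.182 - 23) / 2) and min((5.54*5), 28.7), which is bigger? min((5.54*5), 28.7)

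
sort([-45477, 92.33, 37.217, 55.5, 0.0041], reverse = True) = [92.33, 55.5, 37.217, 0.0041, -45477]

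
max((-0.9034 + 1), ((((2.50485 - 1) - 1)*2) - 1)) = 0.0966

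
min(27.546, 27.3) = 27.3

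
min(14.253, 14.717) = 14.253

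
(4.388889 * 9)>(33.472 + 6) True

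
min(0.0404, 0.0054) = 0.0054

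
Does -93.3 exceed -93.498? Yes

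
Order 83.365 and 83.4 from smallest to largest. 83.365,83.4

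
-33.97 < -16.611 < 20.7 True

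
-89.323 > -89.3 False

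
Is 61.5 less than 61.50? No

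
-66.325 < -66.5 False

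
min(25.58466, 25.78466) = 25.58466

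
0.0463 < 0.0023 False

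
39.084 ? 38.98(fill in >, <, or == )>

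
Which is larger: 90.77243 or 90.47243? 90.77243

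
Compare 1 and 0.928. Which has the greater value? 1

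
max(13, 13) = 13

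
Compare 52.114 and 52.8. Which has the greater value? 52.8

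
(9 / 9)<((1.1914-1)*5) False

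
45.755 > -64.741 True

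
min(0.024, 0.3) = 0.024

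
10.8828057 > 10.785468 True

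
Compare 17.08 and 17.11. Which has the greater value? 17.11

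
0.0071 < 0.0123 True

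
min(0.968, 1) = 0.968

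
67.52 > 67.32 True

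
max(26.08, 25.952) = 26.08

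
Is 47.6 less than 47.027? No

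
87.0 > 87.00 False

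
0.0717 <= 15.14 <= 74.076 True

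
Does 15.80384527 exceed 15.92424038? No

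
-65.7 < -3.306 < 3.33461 True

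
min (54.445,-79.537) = -79.537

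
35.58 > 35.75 False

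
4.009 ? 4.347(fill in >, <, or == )<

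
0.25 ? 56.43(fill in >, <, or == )<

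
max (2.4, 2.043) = 2.4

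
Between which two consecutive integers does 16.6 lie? 16 and 17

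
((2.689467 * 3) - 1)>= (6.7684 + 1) False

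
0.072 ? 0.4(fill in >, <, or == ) <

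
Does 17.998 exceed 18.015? No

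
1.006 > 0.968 True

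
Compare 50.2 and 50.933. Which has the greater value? 50.933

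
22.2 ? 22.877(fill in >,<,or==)<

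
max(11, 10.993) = 11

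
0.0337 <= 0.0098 False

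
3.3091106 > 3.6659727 False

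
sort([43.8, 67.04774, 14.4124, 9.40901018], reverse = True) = [67.04774, 43.8, 14.4124, 9.40901018]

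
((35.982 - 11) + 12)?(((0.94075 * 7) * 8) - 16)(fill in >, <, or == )>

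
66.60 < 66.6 False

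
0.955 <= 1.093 True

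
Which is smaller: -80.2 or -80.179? -80.2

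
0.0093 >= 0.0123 False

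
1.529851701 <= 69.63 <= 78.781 True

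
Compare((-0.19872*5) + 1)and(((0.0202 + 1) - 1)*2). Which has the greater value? (((0.0202 + 1) - 1)*2)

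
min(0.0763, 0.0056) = 0.0056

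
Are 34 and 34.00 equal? Yes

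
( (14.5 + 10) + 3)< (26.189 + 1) False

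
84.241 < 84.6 True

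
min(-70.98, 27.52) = -70.98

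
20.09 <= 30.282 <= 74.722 True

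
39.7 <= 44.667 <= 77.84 True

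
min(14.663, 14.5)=14.5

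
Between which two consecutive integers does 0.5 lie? 0 and 1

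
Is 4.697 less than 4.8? Yes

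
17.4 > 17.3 True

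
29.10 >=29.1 True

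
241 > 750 False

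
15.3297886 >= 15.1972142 True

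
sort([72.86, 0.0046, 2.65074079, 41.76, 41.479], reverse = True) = [72.86, 41.76, 41.479, 2.65074079, 0.0046]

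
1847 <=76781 True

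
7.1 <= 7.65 True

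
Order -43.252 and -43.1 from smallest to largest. -43.252, -43.1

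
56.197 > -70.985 True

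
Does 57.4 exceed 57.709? No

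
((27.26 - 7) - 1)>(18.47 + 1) False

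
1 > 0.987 True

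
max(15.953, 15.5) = 15.953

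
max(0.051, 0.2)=0.2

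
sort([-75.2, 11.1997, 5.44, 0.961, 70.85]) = [-75.2, 0.961, 5.44, 11.1997, 70.85]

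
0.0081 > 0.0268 False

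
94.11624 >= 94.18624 False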